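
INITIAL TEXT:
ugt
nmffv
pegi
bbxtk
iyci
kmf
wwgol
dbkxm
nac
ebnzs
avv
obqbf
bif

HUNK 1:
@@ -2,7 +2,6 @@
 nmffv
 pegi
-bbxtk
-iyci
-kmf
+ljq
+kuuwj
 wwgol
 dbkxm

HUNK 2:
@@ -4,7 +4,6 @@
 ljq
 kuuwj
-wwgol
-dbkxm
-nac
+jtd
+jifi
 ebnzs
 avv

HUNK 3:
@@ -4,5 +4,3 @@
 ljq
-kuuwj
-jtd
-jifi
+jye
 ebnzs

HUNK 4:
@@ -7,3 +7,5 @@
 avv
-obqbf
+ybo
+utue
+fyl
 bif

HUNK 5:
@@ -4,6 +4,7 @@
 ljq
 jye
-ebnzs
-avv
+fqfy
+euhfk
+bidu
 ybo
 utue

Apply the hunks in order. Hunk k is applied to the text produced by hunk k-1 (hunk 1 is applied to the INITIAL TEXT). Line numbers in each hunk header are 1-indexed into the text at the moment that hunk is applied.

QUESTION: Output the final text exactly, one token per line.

Answer: ugt
nmffv
pegi
ljq
jye
fqfy
euhfk
bidu
ybo
utue
fyl
bif

Derivation:
Hunk 1: at line 2 remove [bbxtk,iyci,kmf] add [ljq,kuuwj] -> 12 lines: ugt nmffv pegi ljq kuuwj wwgol dbkxm nac ebnzs avv obqbf bif
Hunk 2: at line 4 remove [wwgol,dbkxm,nac] add [jtd,jifi] -> 11 lines: ugt nmffv pegi ljq kuuwj jtd jifi ebnzs avv obqbf bif
Hunk 3: at line 4 remove [kuuwj,jtd,jifi] add [jye] -> 9 lines: ugt nmffv pegi ljq jye ebnzs avv obqbf bif
Hunk 4: at line 7 remove [obqbf] add [ybo,utue,fyl] -> 11 lines: ugt nmffv pegi ljq jye ebnzs avv ybo utue fyl bif
Hunk 5: at line 4 remove [ebnzs,avv] add [fqfy,euhfk,bidu] -> 12 lines: ugt nmffv pegi ljq jye fqfy euhfk bidu ybo utue fyl bif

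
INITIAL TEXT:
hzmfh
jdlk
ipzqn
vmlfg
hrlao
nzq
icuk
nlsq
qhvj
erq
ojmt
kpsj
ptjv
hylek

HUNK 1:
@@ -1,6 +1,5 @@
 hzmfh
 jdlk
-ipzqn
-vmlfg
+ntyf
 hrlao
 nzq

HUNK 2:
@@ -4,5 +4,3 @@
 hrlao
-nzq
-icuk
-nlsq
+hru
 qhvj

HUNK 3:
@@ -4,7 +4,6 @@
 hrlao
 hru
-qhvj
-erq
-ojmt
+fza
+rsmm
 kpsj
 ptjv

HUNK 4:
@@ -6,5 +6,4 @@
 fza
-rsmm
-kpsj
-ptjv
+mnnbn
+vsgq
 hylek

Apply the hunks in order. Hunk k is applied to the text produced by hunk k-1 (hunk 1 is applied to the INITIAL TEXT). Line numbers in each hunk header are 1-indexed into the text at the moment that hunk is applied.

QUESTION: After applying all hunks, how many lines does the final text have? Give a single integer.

Hunk 1: at line 1 remove [ipzqn,vmlfg] add [ntyf] -> 13 lines: hzmfh jdlk ntyf hrlao nzq icuk nlsq qhvj erq ojmt kpsj ptjv hylek
Hunk 2: at line 4 remove [nzq,icuk,nlsq] add [hru] -> 11 lines: hzmfh jdlk ntyf hrlao hru qhvj erq ojmt kpsj ptjv hylek
Hunk 3: at line 4 remove [qhvj,erq,ojmt] add [fza,rsmm] -> 10 lines: hzmfh jdlk ntyf hrlao hru fza rsmm kpsj ptjv hylek
Hunk 4: at line 6 remove [rsmm,kpsj,ptjv] add [mnnbn,vsgq] -> 9 lines: hzmfh jdlk ntyf hrlao hru fza mnnbn vsgq hylek
Final line count: 9

Answer: 9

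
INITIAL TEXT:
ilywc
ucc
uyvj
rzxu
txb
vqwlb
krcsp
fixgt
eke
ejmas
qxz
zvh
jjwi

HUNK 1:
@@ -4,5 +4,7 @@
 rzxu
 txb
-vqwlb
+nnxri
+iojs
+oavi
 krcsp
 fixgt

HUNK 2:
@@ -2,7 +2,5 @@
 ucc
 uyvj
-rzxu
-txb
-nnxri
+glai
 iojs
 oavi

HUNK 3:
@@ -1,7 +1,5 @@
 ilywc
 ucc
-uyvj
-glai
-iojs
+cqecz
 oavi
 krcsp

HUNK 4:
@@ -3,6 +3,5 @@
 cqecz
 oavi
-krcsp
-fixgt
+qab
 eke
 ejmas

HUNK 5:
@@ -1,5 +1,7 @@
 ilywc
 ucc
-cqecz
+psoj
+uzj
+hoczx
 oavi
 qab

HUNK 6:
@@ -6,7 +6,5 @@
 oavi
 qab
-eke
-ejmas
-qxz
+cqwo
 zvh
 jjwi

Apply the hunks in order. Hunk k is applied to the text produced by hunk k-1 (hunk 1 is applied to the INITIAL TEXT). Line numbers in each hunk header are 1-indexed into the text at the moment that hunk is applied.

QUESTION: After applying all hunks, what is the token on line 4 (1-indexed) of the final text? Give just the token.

Hunk 1: at line 4 remove [vqwlb] add [nnxri,iojs,oavi] -> 15 lines: ilywc ucc uyvj rzxu txb nnxri iojs oavi krcsp fixgt eke ejmas qxz zvh jjwi
Hunk 2: at line 2 remove [rzxu,txb,nnxri] add [glai] -> 13 lines: ilywc ucc uyvj glai iojs oavi krcsp fixgt eke ejmas qxz zvh jjwi
Hunk 3: at line 1 remove [uyvj,glai,iojs] add [cqecz] -> 11 lines: ilywc ucc cqecz oavi krcsp fixgt eke ejmas qxz zvh jjwi
Hunk 4: at line 3 remove [krcsp,fixgt] add [qab] -> 10 lines: ilywc ucc cqecz oavi qab eke ejmas qxz zvh jjwi
Hunk 5: at line 1 remove [cqecz] add [psoj,uzj,hoczx] -> 12 lines: ilywc ucc psoj uzj hoczx oavi qab eke ejmas qxz zvh jjwi
Hunk 6: at line 6 remove [eke,ejmas,qxz] add [cqwo] -> 10 lines: ilywc ucc psoj uzj hoczx oavi qab cqwo zvh jjwi
Final line 4: uzj

Answer: uzj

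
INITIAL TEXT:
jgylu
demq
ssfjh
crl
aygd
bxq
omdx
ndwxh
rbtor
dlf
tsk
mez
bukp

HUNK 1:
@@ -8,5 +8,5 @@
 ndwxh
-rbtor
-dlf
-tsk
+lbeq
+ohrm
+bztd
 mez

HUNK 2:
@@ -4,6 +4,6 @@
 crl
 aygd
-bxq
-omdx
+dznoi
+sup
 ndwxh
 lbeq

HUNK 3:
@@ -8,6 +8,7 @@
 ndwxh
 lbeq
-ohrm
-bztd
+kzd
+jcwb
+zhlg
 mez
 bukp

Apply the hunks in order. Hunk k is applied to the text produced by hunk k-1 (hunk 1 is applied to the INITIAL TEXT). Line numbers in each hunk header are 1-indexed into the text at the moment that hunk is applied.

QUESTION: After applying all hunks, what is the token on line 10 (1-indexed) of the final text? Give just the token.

Hunk 1: at line 8 remove [rbtor,dlf,tsk] add [lbeq,ohrm,bztd] -> 13 lines: jgylu demq ssfjh crl aygd bxq omdx ndwxh lbeq ohrm bztd mez bukp
Hunk 2: at line 4 remove [bxq,omdx] add [dznoi,sup] -> 13 lines: jgylu demq ssfjh crl aygd dznoi sup ndwxh lbeq ohrm bztd mez bukp
Hunk 3: at line 8 remove [ohrm,bztd] add [kzd,jcwb,zhlg] -> 14 lines: jgylu demq ssfjh crl aygd dznoi sup ndwxh lbeq kzd jcwb zhlg mez bukp
Final line 10: kzd

Answer: kzd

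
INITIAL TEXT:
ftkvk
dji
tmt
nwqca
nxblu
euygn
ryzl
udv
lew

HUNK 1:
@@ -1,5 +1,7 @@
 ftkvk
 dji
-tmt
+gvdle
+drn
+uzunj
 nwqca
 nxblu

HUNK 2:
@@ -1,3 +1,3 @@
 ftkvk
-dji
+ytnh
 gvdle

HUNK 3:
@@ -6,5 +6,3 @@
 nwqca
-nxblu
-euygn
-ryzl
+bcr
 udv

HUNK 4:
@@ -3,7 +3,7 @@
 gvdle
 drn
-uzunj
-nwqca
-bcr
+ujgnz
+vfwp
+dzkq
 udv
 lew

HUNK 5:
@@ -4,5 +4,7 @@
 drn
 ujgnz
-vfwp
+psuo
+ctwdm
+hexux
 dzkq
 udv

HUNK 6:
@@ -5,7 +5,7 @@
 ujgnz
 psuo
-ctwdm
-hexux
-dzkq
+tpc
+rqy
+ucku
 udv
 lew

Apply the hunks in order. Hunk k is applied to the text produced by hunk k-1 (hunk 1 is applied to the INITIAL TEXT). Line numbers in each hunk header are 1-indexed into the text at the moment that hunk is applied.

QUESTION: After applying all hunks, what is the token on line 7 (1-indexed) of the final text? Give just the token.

Hunk 1: at line 1 remove [tmt] add [gvdle,drn,uzunj] -> 11 lines: ftkvk dji gvdle drn uzunj nwqca nxblu euygn ryzl udv lew
Hunk 2: at line 1 remove [dji] add [ytnh] -> 11 lines: ftkvk ytnh gvdle drn uzunj nwqca nxblu euygn ryzl udv lew
Hunk 3: at line 6 remove [nxblu,euygn,ryzl] add [bcr] -> 9 lines: ftkvk ytnh gvdle drn uzunj nwqca bcr udv lew
Hunk 4: at line 3 remove [uzunj,nwqca,bcr] add [ujgnz,vfwp,dzkq] -> 9 lines: ftkvk ytnh gvdle drn ujgnz vfwp dzkq udv lew
Hunk 5: at line 4 remove [vfwp] add [psuo,ctwdm,hexux] -> 11 lines: ftkvk ytnh gvdle drn ujgnz psuo ctwdm hexux dzkq udv lew
Hunk 6: at line 5 remove [ctwdm,hexux,dzkq] add [tpc,rqy,ucku] -> 11 lines: ftkvk ytnh gvdle drn ujgnz psuo tpc rqy ucku udv lew
Final line 7: tpc

Answer: tpc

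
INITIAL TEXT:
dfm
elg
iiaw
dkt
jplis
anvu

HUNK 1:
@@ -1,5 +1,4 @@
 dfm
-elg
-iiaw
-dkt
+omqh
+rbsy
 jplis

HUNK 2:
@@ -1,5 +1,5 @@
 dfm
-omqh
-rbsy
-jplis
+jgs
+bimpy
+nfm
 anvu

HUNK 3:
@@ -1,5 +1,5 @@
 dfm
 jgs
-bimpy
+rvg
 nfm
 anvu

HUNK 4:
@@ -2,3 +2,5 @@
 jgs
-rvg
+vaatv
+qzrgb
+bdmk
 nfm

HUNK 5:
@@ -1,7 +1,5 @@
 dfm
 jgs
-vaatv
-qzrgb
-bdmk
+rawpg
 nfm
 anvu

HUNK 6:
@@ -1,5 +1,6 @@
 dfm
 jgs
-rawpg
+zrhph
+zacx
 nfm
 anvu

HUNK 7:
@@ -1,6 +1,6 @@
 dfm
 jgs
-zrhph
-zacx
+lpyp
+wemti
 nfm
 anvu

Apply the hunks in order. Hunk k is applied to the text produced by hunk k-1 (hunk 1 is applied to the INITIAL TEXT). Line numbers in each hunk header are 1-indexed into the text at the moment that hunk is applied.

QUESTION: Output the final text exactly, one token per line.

Hunk 1: at line 1 remove [elg,iiaw,dkt] add [omqh,rbsy] -> 5 lines: dfm omqh rbsy jplis anvu
Hunk 2: at line 1 remove [omqh,rbsy,jplis] add [jgs,bimpy,nfm] -> 5 lines: dfm jgs bimpy nfm anvu
Hunk 3: at line 1 remove [bimpy] add [rvg] -> 5 lines: dfm jgs rvg nfm anvu
Hunk 4: at line 2 remove [rvg] add [vaatv,qzrgb,bdmk] -> 7 lines: dfm jgs vaatv qzrgb bdmk nfm anvu
Hunk 5: at line 1 remove [vaatv,qzrgb,bdmk] add [rawpg] -> 5 lines: dfm jgs rawpg nfm anvu
Hunk 6: at line 1 remove [rawpg] add [zrhph,zacx] -> 6 lines: dfm jgs zrhph zacx nfm anvu
Hunk 7: at line 1 remove [zrhph,zacx] add [lpyp,wemti] -> 6 lines: dfm jgs lpyp wemti nfm anvu

Answer: dfm
jgs
lpyp
wemti
nfm
anvu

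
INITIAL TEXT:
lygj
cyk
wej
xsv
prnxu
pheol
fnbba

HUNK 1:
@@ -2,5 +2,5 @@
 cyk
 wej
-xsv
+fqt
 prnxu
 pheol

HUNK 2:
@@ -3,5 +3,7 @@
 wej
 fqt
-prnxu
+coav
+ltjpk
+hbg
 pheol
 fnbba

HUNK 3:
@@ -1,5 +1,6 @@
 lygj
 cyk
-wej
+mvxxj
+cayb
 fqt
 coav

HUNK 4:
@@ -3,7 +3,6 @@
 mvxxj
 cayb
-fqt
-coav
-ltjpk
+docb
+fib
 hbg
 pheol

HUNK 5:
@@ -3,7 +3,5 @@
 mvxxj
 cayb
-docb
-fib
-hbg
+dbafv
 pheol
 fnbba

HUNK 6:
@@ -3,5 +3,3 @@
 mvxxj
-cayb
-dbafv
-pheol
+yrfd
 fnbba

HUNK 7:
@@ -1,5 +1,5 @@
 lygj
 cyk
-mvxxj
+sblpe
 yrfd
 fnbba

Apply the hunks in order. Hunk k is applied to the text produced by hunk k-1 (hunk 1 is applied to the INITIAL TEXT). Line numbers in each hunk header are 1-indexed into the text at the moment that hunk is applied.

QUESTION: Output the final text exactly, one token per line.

Hunk 1: at line 2 remove [xsv] add [fqt] -> 7 lines: lygj cyk wej fqt prnxu pheol fnbba
Hunk 2: at line 3 remove [prnxu] add [coav,ltjpk,hbg] -> 9 lines: lygj cyk wej fqt coav ltjpk hbg pheol fnbba
Hunk 3: at line 1 remove [wej] add [mvxxj,cayb] -> 10 lines: lygj cyk mvxxj cayb fqt coav ltjpk hbg pheol fnbba
Hunk 4: at line 3 remove [fqt,coav,ltjpk] add [docb,fib] -> 9 lines: lygj cyk mvxxj cayb docb fib hbg pheol fnbba
Hunk 5: at line 3 remove [docb,fib,hbg] add [dbafv] -> 7 lines: lygj cyk mvxxj cayb dbafv pheol fnbba
Hunk 6: at line 3 remove [cayb,dbafv,pheol] add [yrfd] -> 5 lines: lygj cyk mvxxj yrfd fnbba
Hunk 7: at line 1 remove [mvxxj] add [sblpe] -> 5 lines: lygj cyk sblpe yrfd fnbba

Answer: lygj
cyk
sblpe
yrfd
fnbba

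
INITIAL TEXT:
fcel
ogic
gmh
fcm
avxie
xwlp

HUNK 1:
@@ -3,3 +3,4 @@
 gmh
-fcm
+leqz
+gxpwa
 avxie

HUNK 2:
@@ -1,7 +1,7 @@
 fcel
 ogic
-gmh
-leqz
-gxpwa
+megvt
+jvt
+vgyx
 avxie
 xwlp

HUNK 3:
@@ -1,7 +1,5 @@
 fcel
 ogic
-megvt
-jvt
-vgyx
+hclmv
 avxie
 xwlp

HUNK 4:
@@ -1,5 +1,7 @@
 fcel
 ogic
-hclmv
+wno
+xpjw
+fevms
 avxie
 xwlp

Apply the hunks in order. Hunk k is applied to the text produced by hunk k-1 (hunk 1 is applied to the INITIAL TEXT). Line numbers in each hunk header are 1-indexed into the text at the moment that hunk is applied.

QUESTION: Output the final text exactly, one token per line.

Answer: fcel
ogic
wno
xpjw
fevms
avxie
xwlp

Derivation:
Hunk 1: at line 3 remove [fcm] add [leqz,gxpwa] -> 7 lines: fcel ogic gmh leqz gxpwa avxie xwlp
Hunk 2: at line 1 remove [gmh,leqz,gxpwa] add [megvt,jvt,vgyx] -> 7 lines: fcel ogic megvt jvt vgyx avxie xwlp
Hunk 3: at line 1 remove [megvt,jvt,vgyx] add [hclmv] -> 5 lines: fcel ogic hclmv avxie xwlp
Hunk 4: at line 1 remove [hclmv] add [wno,xpjw,fevms] -> 7 lines: fcel ogic wno xpjw fevms avxie xwlp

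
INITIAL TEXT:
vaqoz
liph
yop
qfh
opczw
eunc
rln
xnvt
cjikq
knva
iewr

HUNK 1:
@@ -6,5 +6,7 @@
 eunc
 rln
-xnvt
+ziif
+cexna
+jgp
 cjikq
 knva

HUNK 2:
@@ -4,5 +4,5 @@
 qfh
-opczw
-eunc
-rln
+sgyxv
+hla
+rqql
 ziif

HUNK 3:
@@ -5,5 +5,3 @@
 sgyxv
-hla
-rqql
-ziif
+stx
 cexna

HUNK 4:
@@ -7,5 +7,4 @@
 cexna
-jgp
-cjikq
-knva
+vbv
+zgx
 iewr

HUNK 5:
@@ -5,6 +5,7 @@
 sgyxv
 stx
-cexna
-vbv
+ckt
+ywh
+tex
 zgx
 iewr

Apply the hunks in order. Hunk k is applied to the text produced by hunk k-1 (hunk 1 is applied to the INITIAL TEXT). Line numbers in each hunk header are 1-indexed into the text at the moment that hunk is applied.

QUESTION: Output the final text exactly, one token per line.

Hunk 1: at line 6 remove [xnvt] add [ziif,cexna,jgp] -> 13 lines: vaqoz liph yop qfh opczw eunc rln ziif cexna jgp cjikq knva iewr
Hunk 2: at line 4 remove [opczw,eunc,rln] add [sgyxv,hla,rqql] -> 13 lines: vaqoz liph yop qfh sgyxv hla rqql ziif cexna jgp cjikq knva iewr
Hunk 3: at line 5 remove [hla,rqql,ziif] add [stx] -> 11 lines: vaqoz liph yop qfh sgyxv stx cexna jgp cjikq knva iewr
Hunk 4: at line 7 remove [jgp,cjikq,knva] add [vbv,zgx] -> 10 lines: vaqoz liph yop qfh sgyxv stx cexna vbv zgx iewr
Hunk 5: at line 5 remove [cexna,vbv] add [ckt,ywh,tex] -> 11 lines: vaqoz liph yop qfh sgyxv stx ckt ywh tex zgx iewr

Answer: vaqoz
liph
yop
qfh
sgyxv
stx
ckt
ywh
tex
zgx
iewr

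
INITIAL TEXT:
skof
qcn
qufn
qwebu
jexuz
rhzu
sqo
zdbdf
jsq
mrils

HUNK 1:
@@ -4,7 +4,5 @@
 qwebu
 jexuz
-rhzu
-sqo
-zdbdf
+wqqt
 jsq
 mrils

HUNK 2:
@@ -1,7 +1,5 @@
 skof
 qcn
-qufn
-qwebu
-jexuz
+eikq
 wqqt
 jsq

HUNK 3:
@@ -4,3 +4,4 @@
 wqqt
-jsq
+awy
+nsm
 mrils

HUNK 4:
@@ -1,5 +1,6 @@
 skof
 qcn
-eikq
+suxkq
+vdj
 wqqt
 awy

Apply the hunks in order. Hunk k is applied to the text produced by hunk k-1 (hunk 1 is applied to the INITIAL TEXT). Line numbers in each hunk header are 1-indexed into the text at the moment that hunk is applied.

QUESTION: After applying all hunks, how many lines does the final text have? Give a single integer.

Hunk 1: at line 4 remove [rhzu,sqo,zdbdf] add [wqqt] -> 8 lines: skof qcn qufn qwebu jexuz wqqt jsq mrils
Hunk 2: at line 1 remove [qufn,qwebu,jexuz] add [eikq] -> 6 lines: skof qcn eikq wqqt jsq mrils
Hunk 3: at line 4 remove [jsq] add [awy,nsm] -> 7 lines: skof qcn eikq wqqt awy nsm mrils
Hunk 4: at line 1 remove [eikq] add [suxkq,vdj] -> 8 lines: skof qcn suxkq vdj wqqt awy nsm mrils
Final line count: 8

Answer: 8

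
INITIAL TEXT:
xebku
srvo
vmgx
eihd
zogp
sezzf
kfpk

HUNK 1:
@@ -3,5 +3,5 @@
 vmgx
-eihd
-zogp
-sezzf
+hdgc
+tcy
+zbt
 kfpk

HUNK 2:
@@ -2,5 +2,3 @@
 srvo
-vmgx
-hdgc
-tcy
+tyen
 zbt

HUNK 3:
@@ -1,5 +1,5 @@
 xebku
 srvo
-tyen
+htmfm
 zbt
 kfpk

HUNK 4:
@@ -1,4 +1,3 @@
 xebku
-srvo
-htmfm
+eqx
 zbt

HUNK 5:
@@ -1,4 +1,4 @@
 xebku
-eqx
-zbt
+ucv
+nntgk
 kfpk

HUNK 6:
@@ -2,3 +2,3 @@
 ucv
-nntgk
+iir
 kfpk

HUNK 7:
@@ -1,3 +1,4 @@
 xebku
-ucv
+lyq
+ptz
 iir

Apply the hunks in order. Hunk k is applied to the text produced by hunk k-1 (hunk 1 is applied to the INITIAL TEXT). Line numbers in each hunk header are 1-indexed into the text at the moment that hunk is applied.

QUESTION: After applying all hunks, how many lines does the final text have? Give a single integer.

Hunk 1: at line 3 remove [eihd,zogp,sezzf] add [hdgc,tcy,zbt] -> 7 lines: xebku srvo vmgx hdgc tcy zbt kfpk
Hunk 2: at line 2 remove [vmgx,hdgc,tcy] add [tyen] -> 5 lines: xebku srvo tyen zbt kfpk
Hunk 3: at line 1 remove [tyen] add [htmfm] -> 5 lines: xebku srvo htmfm zbt kfpk
Hunk 4: at line 1 remove [srvo,htmfm] add [eqx] -> 4 lines: xebku eqx zbt kfpk
Hunk 5: at line 1 remove [eqx,zbt] add [ucv,nntgk] -> 4 lines: xebku ucv nntgk kfpk
Hunk 6: at line 2 remove [nntgk] add [iir] -> 4 lines: xebku ucv iir kfpk
Hunk 7: at line 1 remove [ucv] add [lyq,ptz] -> 5 lines: xebku lyq ptz iir kfpk
Final line count: 5

Answer: 5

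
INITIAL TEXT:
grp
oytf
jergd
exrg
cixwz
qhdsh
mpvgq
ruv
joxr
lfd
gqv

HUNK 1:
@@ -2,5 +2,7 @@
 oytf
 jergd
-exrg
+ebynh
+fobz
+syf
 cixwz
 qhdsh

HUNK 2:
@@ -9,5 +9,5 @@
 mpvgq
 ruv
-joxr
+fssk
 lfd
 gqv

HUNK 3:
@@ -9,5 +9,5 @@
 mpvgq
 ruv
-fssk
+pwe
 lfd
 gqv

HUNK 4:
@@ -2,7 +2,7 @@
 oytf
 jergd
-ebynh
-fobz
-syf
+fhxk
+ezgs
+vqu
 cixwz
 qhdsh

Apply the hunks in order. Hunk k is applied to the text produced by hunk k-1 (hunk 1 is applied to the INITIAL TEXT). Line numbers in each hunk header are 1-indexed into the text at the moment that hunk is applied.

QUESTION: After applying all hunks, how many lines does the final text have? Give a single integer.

Answer: 13

Derivation:
Hunk 1: at line 2 remove [exrg] add [ebynh,fobz,syf] -> 13 lines: grp oytf jergd ebynh fobz syf cixwz qhdsh mpvgq ruv joxr lfd gqv
Hunk 2: at line 9 remove [joxr] add [fssk] -> 13 lines: grp oytf jergd ebynh fobz syf cixwz qhdsh mpvgq ruv fssk lfd gqv
Hunk 3: at line 9 remove [fssk] add [pwe] -> 13 lines: grp oytf jergd ebynh fobz syf cixwz qhdsh mpvgq ruv pwe lfd gqv
Hunk 4: at line 2 remove [ebynh,fobz,syf] add [fhxk,ezgs,vqu] -> 13 lines: grp oytf jergd fhxk ezgs vqu cixwz qhdsh mpvgq ruv pwe lfd gqv
Final line count: 13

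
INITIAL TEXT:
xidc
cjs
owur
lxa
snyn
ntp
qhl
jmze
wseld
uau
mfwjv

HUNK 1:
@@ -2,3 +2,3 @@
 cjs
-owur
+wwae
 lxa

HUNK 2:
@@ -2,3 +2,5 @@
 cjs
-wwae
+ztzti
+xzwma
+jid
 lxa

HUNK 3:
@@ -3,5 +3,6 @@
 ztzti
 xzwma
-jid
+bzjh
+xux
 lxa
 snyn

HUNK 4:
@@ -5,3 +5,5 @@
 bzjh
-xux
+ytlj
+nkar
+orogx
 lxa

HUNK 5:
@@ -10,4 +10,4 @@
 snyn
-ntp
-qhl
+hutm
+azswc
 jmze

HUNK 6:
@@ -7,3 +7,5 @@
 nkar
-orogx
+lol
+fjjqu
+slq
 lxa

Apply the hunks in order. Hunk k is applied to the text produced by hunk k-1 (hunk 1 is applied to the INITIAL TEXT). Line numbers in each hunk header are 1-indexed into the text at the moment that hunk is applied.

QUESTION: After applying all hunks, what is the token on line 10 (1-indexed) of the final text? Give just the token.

Hunk 1: at line 2 remove [owur] add [wwae] -> 11 lines: xidc cjs wwae lxa snyn ntp qhl jmze wseld uau mfwjv
Hunk 2: at line 2 remove [wwae] add [ztzti,xzwma,jid] -> 13 lines: xidc cjs ztzti xzwma jid lxa snyn ntp qhl jmze wseld uau mfwjv
Hunk 3: at line 3 remove [jid] add [bzjh,xux] -> 14 lines: xidc cjs ztzti xzwma bzjh xux lxa snyn ntp qhl jmze wseld uau mfwjv
Hunk 4: at line 5 remove [xux] add [ytlj,nkar,orogx] -> 16 lines: xidc cjs ztzti xzwma bzjh ytlj nkar orogx lxa snyn ntp qhl jmze wseld uau mfwjv
Hunk 5: at line 10 remove [ntp,qhl] add [hutm,azswc] -> 16 lines: xidc cjs ztzti xzwma bzjh ytlj nkar orogx lxa snyn hutm azswc jmze wseld uau mfwjv
Hunk 6: at line 7 remove [orogx] add [lol,fjjqu,slq] -> 18 lines: xidc cjs ztzti xzwma bzjh ytlj nkar lol fjjqu slq lxa snyn hutm azswc jmze wseld uau mfwjv
Final line 10: slq

Answer: slq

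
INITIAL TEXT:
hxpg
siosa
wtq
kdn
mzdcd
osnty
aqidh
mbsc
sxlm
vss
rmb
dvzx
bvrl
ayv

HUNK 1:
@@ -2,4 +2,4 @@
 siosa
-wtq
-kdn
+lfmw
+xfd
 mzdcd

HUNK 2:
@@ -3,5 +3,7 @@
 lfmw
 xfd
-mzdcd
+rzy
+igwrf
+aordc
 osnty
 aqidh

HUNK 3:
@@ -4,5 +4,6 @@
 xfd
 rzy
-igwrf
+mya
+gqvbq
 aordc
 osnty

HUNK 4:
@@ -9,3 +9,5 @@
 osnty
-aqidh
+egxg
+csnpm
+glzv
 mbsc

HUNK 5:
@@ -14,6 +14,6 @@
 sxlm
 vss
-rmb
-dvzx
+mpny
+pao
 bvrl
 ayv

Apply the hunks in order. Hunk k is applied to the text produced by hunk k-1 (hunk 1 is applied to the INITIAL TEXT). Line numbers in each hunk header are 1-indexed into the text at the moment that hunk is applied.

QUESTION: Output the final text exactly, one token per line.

Answer: hxpg
siosa
lfmw
xfd
rzy
mya
gqvbq
aordc
osnty
egxg
csnpm
glzv
mbsc
sxlm
vss
mpny
pao
bvrl
ayv

Derivation:
Hunk 1: at line 2 remove [wtq,kdn] add [lfmw,xfd] -> 14 lines: hxpg siosa lfmw xfd mzdcd osnty aqidh mbsc sxlm vss rmb dvzx bvrl ayv
Hunk 2: at line 3 remove [mzdcd] add [rzy,igwrf,aordc] -> 16 lines: hxpg siosa lfmw xfd rzy igwrf aordc osnty aqidh mbsc sxlm vss rmb dvzx bvrl ayv
Hunk 3: at line 4 remove [igwrf] add [mya,gqvbq] -> 17 lines: hxpg siosa lfmw xfd rzy mya gqvbq aordc osnty aqidh mbsc sxlm vss rmb dvzx bvrl ayv
Hunk 4: at line 9 remove [aqidh] add [egxg,csnpm,glzv] -> 19 lines: hxpg siosa lfmw xfd rzy mya gqvbq aordc osnty egxg csnpm glzv mbsc sxlm vss rmb dvzx bvrl ayv
Hunk 5: at line 14 remove [rmb,dvzx] add [mpny,pao] -> 19 lines: hxpg siosa lfmw xfd rzy mya gqvbq aordc osnty egxg csnpm glzv mbsc sxlm vss mpny pao bvrl ayv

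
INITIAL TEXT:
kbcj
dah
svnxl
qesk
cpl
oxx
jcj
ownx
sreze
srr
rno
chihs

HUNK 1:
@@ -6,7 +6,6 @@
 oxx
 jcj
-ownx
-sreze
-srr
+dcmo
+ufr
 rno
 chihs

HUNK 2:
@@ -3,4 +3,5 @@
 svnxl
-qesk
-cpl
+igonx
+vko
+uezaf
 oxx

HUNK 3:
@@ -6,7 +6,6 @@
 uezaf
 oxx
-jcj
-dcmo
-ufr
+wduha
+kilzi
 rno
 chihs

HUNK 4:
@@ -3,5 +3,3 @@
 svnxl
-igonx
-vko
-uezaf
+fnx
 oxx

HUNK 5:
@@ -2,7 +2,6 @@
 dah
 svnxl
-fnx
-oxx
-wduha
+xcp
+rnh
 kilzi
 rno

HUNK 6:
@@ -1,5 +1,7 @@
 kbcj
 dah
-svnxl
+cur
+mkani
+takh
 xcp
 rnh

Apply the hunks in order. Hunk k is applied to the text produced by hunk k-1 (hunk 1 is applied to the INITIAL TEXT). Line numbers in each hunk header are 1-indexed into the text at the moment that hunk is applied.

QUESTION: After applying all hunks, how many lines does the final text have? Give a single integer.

Hunk 1: at line 6 remove [ownx,sreze,srr] add [dcmo,ufr] -> 11 lines: kbcj dah svnxl qesk cpl oxx jcj dcmo ufr rno chihs
Hunk 2: at line 3 remove [qesk,cpl] add [igonx,vko,uezaf] -> 12 lines: kbcj dah svnxl igonx vko uezaf oxx jcj dcmo ufr rno chihs
Hunk 3: at line 6 remove [jcj,dcmo,ufr] add [wduha,kilzi] -> 11 lines: kbcj dah svnxl igonx vko uezaf oxx wduha kilzi rno chihs
Hunk 4: at line 3 remove [igonx,vko,uezaf] add [fnx] -> 9 lines: kbcj dah svnxl fnx oxx wduha kilzi rno chihs
Hunk 5: at line 2 remove [fnx,oxx,wduha] add [xcp,rnh] -> 8 lines: kbcj dah svnxl xcp rnh kilzi rno chihs
Hunk 6: at line 1 remove [svnxl] add [cur,mkani,takh] -> 10 lines: kbcj dah cur mkani takh xcp rnh kilzi rno chihs
Final line count: 10

Answer: 10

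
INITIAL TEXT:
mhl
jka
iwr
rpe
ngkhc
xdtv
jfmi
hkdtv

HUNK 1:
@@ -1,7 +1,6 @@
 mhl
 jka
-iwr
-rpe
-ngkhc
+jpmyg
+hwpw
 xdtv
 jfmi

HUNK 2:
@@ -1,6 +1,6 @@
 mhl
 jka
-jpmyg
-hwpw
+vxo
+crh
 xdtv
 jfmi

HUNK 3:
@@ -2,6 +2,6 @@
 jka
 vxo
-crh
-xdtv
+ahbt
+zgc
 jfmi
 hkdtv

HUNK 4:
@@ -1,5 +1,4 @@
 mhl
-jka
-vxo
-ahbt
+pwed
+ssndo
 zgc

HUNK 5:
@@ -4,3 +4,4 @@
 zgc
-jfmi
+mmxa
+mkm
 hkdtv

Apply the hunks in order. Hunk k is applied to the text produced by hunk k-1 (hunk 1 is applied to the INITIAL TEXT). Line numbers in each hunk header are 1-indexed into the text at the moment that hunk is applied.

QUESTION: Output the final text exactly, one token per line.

Hunk 1: at line 1 remove [iwr,rpe,ngkhc] add [jpmyg,hwpw] -> 7 lines: mhl jka jpmyg hwpw xdtv jfmi hkdtv
Hunk 2: at line 1 remove [jpmyg,hwpw] add [vxo,crh] -> 7 lines: mhl jka vxo crh xdtv jfmi hkdtv
Hunk 3: at line 2 remove [crh,xdtv] add [ahbt,zgc] -> 7 lines: mhl jka vxo ahbt zgc jfmi hkdtv
Hunk 4: at line 1 remove [jka,vxo,ahbt] add [pwed,ssndo] -> 6 lines: mhl pwed ssndo zgc jfmi hkdtv
Hunk 5: at line 4 remove [jfmi] add [mmxa,mkm] -> 7 lines: mhl pwed ssndo zgc mmxa mkm hkdtv

Answer: mhl
pwed
ssndo
zgc
mmxa
mkm
hkdtv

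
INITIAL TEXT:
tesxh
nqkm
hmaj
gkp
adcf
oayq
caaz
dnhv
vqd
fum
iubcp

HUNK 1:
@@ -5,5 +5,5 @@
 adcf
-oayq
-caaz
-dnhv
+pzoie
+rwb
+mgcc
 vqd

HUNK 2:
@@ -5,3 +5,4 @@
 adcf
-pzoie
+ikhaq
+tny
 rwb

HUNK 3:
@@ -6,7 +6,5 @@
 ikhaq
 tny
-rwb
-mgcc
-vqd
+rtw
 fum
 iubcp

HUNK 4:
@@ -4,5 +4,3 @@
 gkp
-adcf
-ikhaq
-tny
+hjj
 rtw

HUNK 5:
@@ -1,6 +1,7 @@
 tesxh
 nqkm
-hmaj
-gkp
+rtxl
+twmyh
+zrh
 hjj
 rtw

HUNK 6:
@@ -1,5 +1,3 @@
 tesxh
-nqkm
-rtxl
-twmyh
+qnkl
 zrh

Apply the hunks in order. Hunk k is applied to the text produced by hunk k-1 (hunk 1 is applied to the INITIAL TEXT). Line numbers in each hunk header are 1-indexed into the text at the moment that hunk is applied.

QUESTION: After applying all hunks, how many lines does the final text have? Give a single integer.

Answer: 7

Derivation:
Hunk 1: at line 5 remove [oayq,caaz,dnhv] add [pzoie,rwb,mgcc] -> 11 lines: tesxh nqkm hmaj gkp adcf pzoie rwb mgcc vqd fum iubcp
Hunk 2: at line 5 remove [pzoie] add [ikhaq,tny] -> 12 lines: tesxh nqkm hmaj gkp adcf ikhaq tny rwb mgcc vqd fum iubcp
Hunk 3: at line 6 remove [rwb,mgcc,vqd] add [rtw] -> 10 lines: tesxh nqkm hmaj gkp adcf ikhaq tny rtw fum iubcp
Hunk 4: at line 4 remove [adcf,ikhaq,tny] add [hjj] -> 8 lines: tesxh nqkm hmaj gkp hjj rtw fum iubcp
Hunk 5: at line 1 remove [hmaj,gkp] add [rtxl,twmyh,zrh] -> 9 lines: tesxh nqkm rtxl twmyh zrh hjj rtw fum iubcp
Hunk 6: at line 1 remove [nqkm,rtxl,twmyh] add [qnkl] -> 7 lines: tesxh qnkl zrh hjj rtw fum iubcp
Final line count: 7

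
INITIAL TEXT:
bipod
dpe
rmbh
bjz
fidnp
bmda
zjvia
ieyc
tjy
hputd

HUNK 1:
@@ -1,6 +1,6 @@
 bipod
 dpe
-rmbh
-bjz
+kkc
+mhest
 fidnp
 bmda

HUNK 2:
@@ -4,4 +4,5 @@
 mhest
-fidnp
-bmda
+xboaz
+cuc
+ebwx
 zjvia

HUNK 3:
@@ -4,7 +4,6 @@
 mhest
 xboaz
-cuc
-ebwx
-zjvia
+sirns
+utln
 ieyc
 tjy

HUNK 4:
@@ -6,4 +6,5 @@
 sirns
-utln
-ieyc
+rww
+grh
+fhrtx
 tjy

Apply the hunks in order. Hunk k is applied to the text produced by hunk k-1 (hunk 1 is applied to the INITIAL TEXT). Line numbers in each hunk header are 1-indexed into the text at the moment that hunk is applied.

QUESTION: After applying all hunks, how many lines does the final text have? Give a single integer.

Hunk 1: at line 1 remove [rmbh,bjz] add [kkc,mhest] -> 10 lines: bipod dpe kkc mhest fidnp bmda zjvia ieyc tjy hputd
Hunk 2: at line 4 remove [fidnp,bmda] add [xboaz,cuc,ebwx] -> 11 lines: bipod dpe kkc mhest xboaz cuc ebwx zjvia ieyc tjy hputd
Hunk 3: at line 4 remove [cuc,ebwx,zjvia] add [sirns,utln] -> 10 lines: bipod dpe kkc mhest xboaz sirns utln ieyc tjy hputd
Hunk 4: at line 6 remove [utln,ieyc] add [rww,grh,fhrtx] -> 11 lines: bipod dpe kkc mhest xboaz sirns rww grh fhrtx tjy hputd
Final line count: 11

Answer: 11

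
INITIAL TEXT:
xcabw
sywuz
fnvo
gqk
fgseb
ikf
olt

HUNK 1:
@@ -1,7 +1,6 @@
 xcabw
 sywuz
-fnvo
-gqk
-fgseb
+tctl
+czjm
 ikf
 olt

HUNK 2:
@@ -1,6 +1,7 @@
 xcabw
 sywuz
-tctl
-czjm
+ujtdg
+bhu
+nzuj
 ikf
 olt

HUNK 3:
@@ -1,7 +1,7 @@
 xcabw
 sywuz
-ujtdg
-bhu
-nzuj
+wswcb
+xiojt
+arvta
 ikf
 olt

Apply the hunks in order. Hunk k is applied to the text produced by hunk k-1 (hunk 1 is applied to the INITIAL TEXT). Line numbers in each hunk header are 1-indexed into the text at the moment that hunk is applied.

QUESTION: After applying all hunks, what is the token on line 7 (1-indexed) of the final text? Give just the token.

Answer: olt

Derivation:
Hunk 1: at line 1 remove [fnvo,gqk,fgseb] add [tctl,czjm] -> 6 lines: xcabw sywuz tctl czjm ikf olt
Hunk 2: at line 1 remove [tctl,czjm] add [ujtdg,bhu,nzuj] -> 7 lines: xcabw sywuz ujtdg bhu nzuj ikf olt
Hunk 3: at line 1 remove [ujtdg,bhu,nzuj] add [wswcb,xiojt,arvta] -> 7 lines: xcabw sywuz wswcb xiojt arvta ikf olt
Final line 7: olt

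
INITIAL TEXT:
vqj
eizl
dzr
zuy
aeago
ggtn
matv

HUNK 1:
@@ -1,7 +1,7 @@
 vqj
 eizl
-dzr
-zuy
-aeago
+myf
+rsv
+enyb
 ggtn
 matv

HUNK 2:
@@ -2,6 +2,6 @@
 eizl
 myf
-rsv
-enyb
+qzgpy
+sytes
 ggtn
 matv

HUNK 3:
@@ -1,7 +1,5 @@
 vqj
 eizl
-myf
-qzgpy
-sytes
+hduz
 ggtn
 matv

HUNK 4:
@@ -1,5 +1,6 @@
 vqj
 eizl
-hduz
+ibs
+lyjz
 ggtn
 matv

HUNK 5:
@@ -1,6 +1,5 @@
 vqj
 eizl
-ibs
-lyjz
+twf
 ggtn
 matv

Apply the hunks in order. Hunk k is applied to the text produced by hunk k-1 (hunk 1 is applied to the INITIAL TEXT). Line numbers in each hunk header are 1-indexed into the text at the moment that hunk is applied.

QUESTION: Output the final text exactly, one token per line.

Answer: vqj
eizl
twf
ggtn
matv

Derivation:
Hunk 1: at line 1 remove [dzr,zuy,aeago] add [myf,rsv,enyb] -> 7 lines: vqj eizl myf rsv enyb ggtn matv
Hunk 2: at line 2 remove [rsv,enyb] add [qzgpy,sytes] -> 7 lines: vqj eizl myf qzgpy sytes ggtn matv
Hunk 3: at line 1 remove [myf,qzgpy,sytes] add [hduz] -> 5 lines: vqj eizl hduz ggtn matv
Hunk 4: at line 1 remove [hduz] add [ibs,lyjz] -> 6 lines: vqj eizl ibs lyjz ggtn matv
Hunk 5: at line 1 remove [ibs,lyjz] add [twf] -> 5 lines: vqj eizl twf ggtn matv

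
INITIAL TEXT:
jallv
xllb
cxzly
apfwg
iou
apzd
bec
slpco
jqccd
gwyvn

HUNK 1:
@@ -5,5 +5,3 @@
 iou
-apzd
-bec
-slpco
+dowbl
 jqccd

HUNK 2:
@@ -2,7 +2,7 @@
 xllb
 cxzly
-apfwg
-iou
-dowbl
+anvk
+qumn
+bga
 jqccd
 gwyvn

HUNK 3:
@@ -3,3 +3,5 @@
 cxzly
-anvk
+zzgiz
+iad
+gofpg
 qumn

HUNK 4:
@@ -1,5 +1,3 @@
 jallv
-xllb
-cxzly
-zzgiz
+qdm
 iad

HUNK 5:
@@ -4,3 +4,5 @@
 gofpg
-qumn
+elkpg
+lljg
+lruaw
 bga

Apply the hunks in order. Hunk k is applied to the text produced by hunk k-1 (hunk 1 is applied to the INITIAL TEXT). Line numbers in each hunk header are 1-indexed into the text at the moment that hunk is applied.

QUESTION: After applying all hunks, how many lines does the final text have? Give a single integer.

Hunk 1: at line 5 remove [apzd,bec,slpco] add [dowbl] -> 8 lines: jallv xllb cxzly apfwg iou dowbl jqccd gwyvn
Hunk 2: at line 2 remove [apfwg,iou,dowbl] add [anvk,qumn,bga] -> 8 lines: jallv xllb cxzly anvk qumn bga jqccd gwyvn
Hunk 3: at line 3 remove [anvk] add [zzgiz,iad,gofpg] -> 10 lines: jallv xllb cxzly zzgiz iad gofpg qumn bga jqccd gwyvn
Hunk 4: at line 1 remove [xllb,cxzly,zzgiz] add [qdm] -> 8 lines: jallv qdm iad gofpg qumn bga jqccd gwyvn
Hunk 5: at line 4 remove [qumn] add [elkpg,lljg,lruaw] -> 10 lines: jallv qdm iad gofpg elkpg lljg lruaw bga jqccd gwyvn
Final line count: 10

Answer: 10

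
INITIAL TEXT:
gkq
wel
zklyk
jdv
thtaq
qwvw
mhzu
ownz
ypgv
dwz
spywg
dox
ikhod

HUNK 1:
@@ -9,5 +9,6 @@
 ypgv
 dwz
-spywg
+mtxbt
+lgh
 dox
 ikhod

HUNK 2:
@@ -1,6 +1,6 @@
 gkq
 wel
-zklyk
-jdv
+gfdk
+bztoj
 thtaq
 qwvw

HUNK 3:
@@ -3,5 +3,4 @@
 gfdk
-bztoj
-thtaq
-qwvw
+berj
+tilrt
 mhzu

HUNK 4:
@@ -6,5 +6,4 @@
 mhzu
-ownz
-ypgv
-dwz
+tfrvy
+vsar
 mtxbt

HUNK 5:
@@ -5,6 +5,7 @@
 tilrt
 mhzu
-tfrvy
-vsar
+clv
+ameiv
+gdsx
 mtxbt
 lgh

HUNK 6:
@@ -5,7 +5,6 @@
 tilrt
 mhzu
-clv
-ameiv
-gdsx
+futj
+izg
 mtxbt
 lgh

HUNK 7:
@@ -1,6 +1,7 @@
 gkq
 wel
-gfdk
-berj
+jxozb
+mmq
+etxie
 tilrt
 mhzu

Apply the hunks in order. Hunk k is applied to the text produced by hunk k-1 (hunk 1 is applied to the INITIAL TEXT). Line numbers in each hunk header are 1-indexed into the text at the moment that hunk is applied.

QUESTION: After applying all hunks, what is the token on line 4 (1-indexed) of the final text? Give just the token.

Hunk 1: at line 9 remove [spywg] add [mtxbt,lgh] -> 14 lines: gkq wel zklyk jdv thtaq qwvw mhzu ownz ypgv dwz mtxbt lgh dox ikhod
Hunk 2: at line 1 remove [zklyk,jdv] add [gfdk,bztoj] -> 14 lines: gkq wel gfdk bztoj thtaq qwvw mhzu ownz ypgv dwz mtxbt lgh dox ikhod
Hunk 3: at line 3 remove [bztoj,thtaq,qwvw] add [berj,tilrt] -> 13 lines: gkq wel gfdk berj tilrt mhzu ownz ypgv dwz mtxbt lgh dox ikhod
Hunk 4: at line 6 remove [ownz,ypgv,dwz] add [tfrvy,vsar] -> 12 lines: gkq wel gfdk berj tilrt mhzu tfrvy vsar mtxbt lgh dox ikhod
Hunk 5: at line 5 remove [tfrvy,vsar] add [clv,ameiv,gdsx] -> 13 lines: gkq wel gfdk berj tilrt mhzu clv ameiv gdsx mtxbt lgh dox ikhod
Hunk 6: at line 5 remove [clv,ameiv,gdsx] add [futj,izg] -> 12 lines: gkq wel gfdk berj tilrt mhzu futj izg mtxbt lgh dox ikhod
Hunk 7: at line 1 remove [gfdk,berj] add [jxozb,mmq,etxie] -> 13 lines: gkq wel jxozb mmq etxie tilrt mhzu futj izg mtxbt lgh dox ikhod
Final line 4: mmq

Answer: mmq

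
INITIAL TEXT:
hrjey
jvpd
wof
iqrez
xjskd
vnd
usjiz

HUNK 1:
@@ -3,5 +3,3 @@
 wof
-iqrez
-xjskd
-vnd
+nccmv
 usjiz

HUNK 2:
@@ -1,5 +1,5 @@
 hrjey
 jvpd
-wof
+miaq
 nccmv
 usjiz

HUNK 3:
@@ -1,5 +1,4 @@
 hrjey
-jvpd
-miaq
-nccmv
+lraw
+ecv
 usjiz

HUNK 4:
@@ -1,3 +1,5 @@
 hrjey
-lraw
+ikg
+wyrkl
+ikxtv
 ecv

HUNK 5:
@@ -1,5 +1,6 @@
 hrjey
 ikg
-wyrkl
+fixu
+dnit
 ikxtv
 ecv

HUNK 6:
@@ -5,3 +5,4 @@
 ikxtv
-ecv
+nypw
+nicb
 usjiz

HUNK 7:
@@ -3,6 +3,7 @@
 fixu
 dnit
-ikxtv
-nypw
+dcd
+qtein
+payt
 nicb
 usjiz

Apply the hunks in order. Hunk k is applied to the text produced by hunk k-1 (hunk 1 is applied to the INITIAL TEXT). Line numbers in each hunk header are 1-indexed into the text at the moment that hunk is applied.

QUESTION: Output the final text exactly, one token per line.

Answer: hrjey
ikg
fixu
dnit
dcd
qtein
payt
nicb
usjiz

Derivation:
Hunk 1: at line 3 remove [iqrez,xjskd,vnd] add [nccmv] -> 5 lines: hrjey jvpd wof nccmv usjiz
Hunk 2: at line 1 remove [wof] add [miaq] -> 5 lines: hrjey jvpd miaq nccmv usjiz
Hunk 3: at line 1 remove [jvpd,miaq,nccmv] add [lraw,ecv] -> 4 lines: hrjey lraw ecv usjiz
Hunk 4: at line 1 remove [lraw] add [ikg,wyrkl,ikxtv] -> 6 lines: hrjey ikg wyrkl ikxtv ecv usjiz
Hunk 5: at line 1 remove [wyrkl] add [fixu,dnit] -> 7 lines: hrjey ikg fixu dnit ikxtv ecv usjiz
Hunk 6: at line 5 remove [ecv] add [nypw,nicb] -> 8 lines: hrjey ikg fixu dnit ikxtv nypw nicb usjiz
Hunk 7: at line 3 remove [ikxtv,nypw] add [dcd,qtein,payt] -> 9 lines: hrjey ikg fixu dnit dcd qtein payt nicb usjiz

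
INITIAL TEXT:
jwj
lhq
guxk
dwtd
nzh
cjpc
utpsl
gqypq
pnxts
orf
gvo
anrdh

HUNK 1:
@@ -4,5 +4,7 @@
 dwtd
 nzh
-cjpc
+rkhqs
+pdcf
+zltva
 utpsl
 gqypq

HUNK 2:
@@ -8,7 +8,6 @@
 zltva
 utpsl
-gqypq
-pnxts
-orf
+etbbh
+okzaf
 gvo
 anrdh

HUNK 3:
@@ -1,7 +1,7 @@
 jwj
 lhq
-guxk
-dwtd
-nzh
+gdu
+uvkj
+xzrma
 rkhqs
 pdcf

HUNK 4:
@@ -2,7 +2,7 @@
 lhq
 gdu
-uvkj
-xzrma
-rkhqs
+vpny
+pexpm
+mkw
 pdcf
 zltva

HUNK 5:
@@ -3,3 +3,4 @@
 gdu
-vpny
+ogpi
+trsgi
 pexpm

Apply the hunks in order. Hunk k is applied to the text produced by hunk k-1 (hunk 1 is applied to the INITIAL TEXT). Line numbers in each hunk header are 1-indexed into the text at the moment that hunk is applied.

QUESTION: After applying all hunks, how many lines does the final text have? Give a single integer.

Answer: 14

Derivation:
Hunk 1: at line 4 remove [cjpc] add [rkhqs,pdcf,zltva] -> 14 lines: jwj lhq guxk dwtd nzh rkhqs pdcf zltva utpsl gqypq pnxts orf gvo anrdh
Hunk 2: at line 8 remove [gqypq,pnxts,orf] add [etbbh,okzaf] -> 13 lines: jwj lhq guxk dwtd nzh rkhqs pdcf zltva utpsl etbbh okzaf gvo anrdh
Hunk 3: at line 1 remove [guxk,dwtd,nzh] add [gdu,uvkj,xzrma] -> 13 lines: jwj lhq gdu uvkj xzrma rkhqs pdcf zltva utpsl etbbh okzaf gvo anrdh
Hunk 4: at line 2 remove [uvkj,xzrma,rkhqs] add [vpny,pexpm,mkw] -> 13 lines: jwj lhq gdu vpny pexpm mkw pdcf zltva utpsl etbbh okzaf gvo anrdh
Hunk 5: at line 3 remove [vpny] add [ogpi,trsgi] -> 14 lines: jwj lhq gdu ogpi trsgi pexpm mkw pdcf zltva utpsl etbbh okzaf gvo anrdh
Final line count: 14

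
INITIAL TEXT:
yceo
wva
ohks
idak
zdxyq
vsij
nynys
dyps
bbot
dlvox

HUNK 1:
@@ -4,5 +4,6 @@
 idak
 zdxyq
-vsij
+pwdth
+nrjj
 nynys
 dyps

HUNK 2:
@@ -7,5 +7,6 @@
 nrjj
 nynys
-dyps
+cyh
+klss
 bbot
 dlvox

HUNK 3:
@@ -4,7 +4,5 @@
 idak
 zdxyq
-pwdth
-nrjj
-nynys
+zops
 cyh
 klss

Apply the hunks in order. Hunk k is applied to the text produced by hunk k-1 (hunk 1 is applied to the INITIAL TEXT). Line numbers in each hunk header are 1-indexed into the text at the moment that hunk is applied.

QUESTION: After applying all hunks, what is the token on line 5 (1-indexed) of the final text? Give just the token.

Answer: zdxyq

Derivation:
Hunk 1: at line 4 remove [vsij] add [pwdth,nrjj] -> 11 lines: yceo wva ohks idak zdxyq pwdth nrjj nynys dyps bbot dlvox
Hunk 2: at line 7 remove [dyps] add [cyh,klss] -> 12 lines: yceo wva ohks idak zdxyq pwdth nrjj nynys cyh klss bbot dlvox
Hunk 3: at line 4 remove [pwdth,nrjj,nynys] add [zops] -> 10 lines: yceo wva ohks idak zdxyq zops cyh klss bbot dlvox
Final line 5: zdxyq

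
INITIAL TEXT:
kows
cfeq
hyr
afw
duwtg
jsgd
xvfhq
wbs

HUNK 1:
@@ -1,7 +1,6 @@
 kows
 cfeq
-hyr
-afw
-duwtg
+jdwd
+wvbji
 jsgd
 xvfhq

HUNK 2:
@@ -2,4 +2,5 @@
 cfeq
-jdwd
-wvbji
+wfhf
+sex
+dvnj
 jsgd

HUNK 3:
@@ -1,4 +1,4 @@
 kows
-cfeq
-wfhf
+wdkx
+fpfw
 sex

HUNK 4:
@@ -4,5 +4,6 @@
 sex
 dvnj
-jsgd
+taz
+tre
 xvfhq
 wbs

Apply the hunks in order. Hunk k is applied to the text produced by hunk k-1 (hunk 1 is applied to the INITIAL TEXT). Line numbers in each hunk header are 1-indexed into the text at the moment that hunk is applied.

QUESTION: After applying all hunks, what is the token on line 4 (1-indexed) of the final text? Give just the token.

Answer: sex

Derivation:
Hunk 1: at line 1 remove [hyr,afw,duwtg] add [jdwd,wvbji] -> 7 lines: kows cfeq jdwd wvbji jsgd xvfhq wbs
Hunk 2: at line 2 remove [jdwd,wvbji] add [wfhf,sex,dvnj] -> 8 lines: kows cfeq wfhf sex dvnj jsgd xvfhq wbs
Hunk 3: at line 1 remove [cfeq,wfhf] add [wdkx,fpfw] -> 8 lines: kows wdkx fpfw sex dvnj jsgd xvfhq wbs
Hunk 4: at line 4 remove [jsgd] add [taz,tre] -> 9 lines: kows wdkx fpfw sex dvnj taz tre xvfhq wbs
Final line 4: sex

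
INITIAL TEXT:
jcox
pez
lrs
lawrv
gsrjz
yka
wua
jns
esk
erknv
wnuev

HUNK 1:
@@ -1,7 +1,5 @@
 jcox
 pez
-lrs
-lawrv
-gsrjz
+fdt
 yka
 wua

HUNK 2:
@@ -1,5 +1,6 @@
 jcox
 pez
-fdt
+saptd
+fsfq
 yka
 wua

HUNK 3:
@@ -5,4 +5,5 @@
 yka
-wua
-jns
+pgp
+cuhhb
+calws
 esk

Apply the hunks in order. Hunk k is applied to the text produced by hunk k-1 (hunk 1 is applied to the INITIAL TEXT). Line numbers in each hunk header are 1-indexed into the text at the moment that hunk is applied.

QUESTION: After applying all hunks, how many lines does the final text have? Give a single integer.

Answer: 11

Derivation:
Hunk 1: at line 1 remove [lrs,lawrv,gsrjz] add [fdt] -> 9 lines: jcox pez fdt yka wua jns esk erknv wnuev
Hunk 2: at line 1 remove [fdt] add [saptd,fsfq] -> 10 lines: jcox pez saptd fsfq yka wua jns esk erknv wnuev
Hunk 3: at line 5 remove [wua,jns] add [pgp,cuhhb,calws] -> 11 lines: jcox pez saptd fsfq yka pgp cuhhb calws esk erknv wnuev
Final line count: 11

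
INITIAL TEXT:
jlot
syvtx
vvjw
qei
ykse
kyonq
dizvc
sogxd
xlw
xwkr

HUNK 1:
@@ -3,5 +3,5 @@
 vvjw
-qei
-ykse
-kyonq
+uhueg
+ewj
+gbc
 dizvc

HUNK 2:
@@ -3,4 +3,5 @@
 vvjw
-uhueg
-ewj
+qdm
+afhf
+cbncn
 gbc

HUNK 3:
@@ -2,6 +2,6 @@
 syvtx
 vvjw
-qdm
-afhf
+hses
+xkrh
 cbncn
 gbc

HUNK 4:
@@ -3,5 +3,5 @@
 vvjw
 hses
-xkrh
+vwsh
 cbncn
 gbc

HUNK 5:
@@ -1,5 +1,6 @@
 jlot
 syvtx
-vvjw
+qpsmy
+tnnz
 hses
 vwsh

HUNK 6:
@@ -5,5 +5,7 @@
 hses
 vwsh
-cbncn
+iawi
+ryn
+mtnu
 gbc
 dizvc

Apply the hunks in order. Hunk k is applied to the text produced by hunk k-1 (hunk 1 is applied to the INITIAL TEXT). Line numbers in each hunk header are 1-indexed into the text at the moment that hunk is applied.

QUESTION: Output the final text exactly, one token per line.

Answer: jlot
syvtx
qpsmy
tnnz
hses
vwsh
iawi
ryn
mtnu
gbc
dizvc
sogxd
xlw
xwkr

Derivation:
Hunk 1: at line 3 remove [qei,ykse,kyonq] add [uhueg,ewj,gbc] -> 10 lines: jlot syvtx vvjw uhueg ewj gbc dizvc sogxd xlw xwkr
Hunk 2: at line 3 remove [uhueg,ewj] add [qdm,afhf,cbncn] -> 11 lines: jlot syvtx vvjw qdm afhf cbncn gbc dizvc sogxd xlw xwkr
Hunk 3: at line 2 remove [qdm,afhf] add [hses,xkrh] -> 11 lines: jlot syvtx vvjw hses xkrh cbncn gbc dizvc sogxd xlw xwkr
Hunk 4: at line 3 remove [xkrh] add [vwsh] -> 11 lines: jlot syvtx vvjw hses vwsh cbncn gbc dizvc sogxd xlw xwkr
Hunk 5: at line 1 remove [vvjw] add [qpsmy,tnnz] -> 12 lines: jlot syvtx qpsmy tnnz hses vwsh cbncn gbc dizvc sogxd xlw xwkr
Hunk 6: at line 5 remove [cbncn] add [iawi,ryn,mtnu] -> 14 lines: jlot syvtx qpsmy tnnz hses vwsh iawi ryn mtnu gbc dizvc sogxd xlw xwkr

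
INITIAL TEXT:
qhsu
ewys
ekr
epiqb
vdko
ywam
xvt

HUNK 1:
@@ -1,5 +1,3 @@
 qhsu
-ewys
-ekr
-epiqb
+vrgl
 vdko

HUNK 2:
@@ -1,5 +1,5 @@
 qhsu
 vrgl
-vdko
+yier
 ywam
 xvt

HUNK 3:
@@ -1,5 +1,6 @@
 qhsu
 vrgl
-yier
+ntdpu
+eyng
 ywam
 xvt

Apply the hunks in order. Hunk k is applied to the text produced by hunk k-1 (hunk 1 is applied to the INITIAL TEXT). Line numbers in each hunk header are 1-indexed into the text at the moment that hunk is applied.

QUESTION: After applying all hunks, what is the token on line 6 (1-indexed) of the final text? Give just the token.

Hunk 1: at line 1 remove [ewys,ekr,epiqb] add [vrgl] -> 5 lines: qhsu vrgl vdko ywam xvt
Hunk 2: at line 1 remove [vdko] add [yier] -> 5 lines: qhsu vrgl yier ywam xvt
Hunk 3: at line 1 remove [yier] add [ntdpu,eyng] -> 6 lines: qhsu vrgl ntdpu eyng ywam xvt
Final line 6: xvt

Answer: xvt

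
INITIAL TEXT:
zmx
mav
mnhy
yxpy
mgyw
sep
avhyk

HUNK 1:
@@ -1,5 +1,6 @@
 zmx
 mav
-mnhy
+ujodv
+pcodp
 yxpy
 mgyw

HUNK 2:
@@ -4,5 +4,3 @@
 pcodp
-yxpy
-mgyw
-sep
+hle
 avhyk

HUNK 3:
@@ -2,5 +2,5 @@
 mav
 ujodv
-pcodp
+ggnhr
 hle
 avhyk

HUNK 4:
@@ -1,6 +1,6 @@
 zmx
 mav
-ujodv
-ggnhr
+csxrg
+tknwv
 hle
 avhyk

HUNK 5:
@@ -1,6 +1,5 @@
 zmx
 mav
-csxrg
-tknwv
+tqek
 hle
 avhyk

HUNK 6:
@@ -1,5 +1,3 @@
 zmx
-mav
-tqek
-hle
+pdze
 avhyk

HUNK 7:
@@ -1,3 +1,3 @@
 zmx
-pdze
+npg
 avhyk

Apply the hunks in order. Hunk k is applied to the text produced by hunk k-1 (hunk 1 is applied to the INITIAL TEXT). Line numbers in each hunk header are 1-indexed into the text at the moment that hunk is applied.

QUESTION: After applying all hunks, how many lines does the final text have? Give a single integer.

Answer: 3

Derivation:
Hunk 1: at line 1 remove [mnhy] add [ujodv,pcodp] -> 8 lines: zmx mav ujodv pcodp yxpy mgyw sep avhyk
Hunk 2: at line 4 remove [yxpy,mgyw,sep] add [hle] -> 6 lines: zmx mav ujodv pcodp hle avhyk
Hunk 3: at line 2 remove [pcodp] add [ggnhr] -> 6 lines: zmx mav ujodv ggnhr hle avhyk
Hunk 4: at line 1 remove [ujodv,ggnhr] add [csxrg,tknwv] -> 6 lines: zmx mav csxrg tknwv hle avhyk
Hunk 5: at line 1 remove [csxrg,tknwv] add [tqek] -> 5 lines: zmx mav tqek hle avhyk
Hunk 6: at line 1 remove [mav,tqek,hle] add [pdze] -> 3 lines: zmx pdze avhyk
Hunk 7: at line 1 remove [pdze] add [npg] -> 3 lines: zmx npg avhyk
Final line count: 3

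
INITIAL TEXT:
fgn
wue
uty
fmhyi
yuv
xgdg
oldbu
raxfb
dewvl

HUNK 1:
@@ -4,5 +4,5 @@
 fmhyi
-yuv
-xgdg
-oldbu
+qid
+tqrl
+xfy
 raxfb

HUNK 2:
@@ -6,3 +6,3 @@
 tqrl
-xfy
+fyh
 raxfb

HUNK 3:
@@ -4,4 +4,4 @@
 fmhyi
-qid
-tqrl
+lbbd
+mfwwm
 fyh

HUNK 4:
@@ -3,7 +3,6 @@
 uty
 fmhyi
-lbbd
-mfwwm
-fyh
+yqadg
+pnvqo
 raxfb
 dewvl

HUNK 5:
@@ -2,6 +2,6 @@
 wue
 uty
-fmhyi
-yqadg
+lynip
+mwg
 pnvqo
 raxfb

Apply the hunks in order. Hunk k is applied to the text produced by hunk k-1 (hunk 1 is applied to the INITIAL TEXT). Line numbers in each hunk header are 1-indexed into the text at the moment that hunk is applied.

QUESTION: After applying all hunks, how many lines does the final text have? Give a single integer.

Answer: 8

Derivation:
Hunk 1: at line 4 remove [yuv,xgdg,oldbu] add [qid,tqrl,xfy] -> 9 lines: fgn wue uty fmhyi qid tqrl xfy raxfb dewvl
Hunk 2: at line 6 remove [xfy] add [fyh] -> 9 lines: fgn wue uty fmhyi qid tqrl fyh raxfb dewvl
Hunk 3: at line 4 remove [qid,tqrl] add [lbbd,mfwwm] -> 9 lines: fgn wue uty fmhyi lbbd mfwwm fyh raxfb dewvl
Hunk 4: at line 3 remove [lbbd,mfwwm,fyh] add [yqadg,pnvqo] -> 8 lines: fgn wue uty fmhyi yqadg pnvqo raxfb dewvl
Hunk 5: at line 2 remove [fmhyi,yqadg] add [lynip,mwg] -> 8 lines: fgn wue uty lynip mwg pnvqo raxfb dewvl
Final line count: 8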